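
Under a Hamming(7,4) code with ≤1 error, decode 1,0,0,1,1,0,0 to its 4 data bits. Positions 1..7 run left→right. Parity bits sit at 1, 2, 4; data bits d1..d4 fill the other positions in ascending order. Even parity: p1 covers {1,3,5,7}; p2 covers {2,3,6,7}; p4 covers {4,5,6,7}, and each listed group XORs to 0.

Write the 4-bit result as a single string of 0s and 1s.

s1 (pos 1,3,5,7): 1⊕0⊕1⊕0 = 0
s2 (pos 2,3,6,7): 0⊕0⊕0⊕0 = 0
s4 (pos 4,5,6,7): 1⊕1⊕0⊕0 = 0
Syndrome s4…s1 = 000 → no error.
Read data bits from positions 3,5,6,7: 0100

0100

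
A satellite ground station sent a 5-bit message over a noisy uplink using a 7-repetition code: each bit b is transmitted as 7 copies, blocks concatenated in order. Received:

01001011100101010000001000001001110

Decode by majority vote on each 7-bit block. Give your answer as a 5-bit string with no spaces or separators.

01001

Block 1 (0100101): 3 ones → 0
Block 2 (1100101): 4 ones → 1
Block 3 (0100000): 1 one → 0
Block 4 (0100000): 1 one → 0
Block 5 (1001110): 4 ones → 1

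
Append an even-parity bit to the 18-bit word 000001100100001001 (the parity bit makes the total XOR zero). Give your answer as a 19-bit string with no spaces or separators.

XOR of the 18 data bits: 0⊕0⊕0⊕0⊕0⊕1⊕1⊕0⊕0⊕1⊕0⊕0⊕0⊕0⊕1⊕0⊕0⊕1 = 1
Parity bit = 1 (so all 19 bits XOR to 0).

0000011001000010011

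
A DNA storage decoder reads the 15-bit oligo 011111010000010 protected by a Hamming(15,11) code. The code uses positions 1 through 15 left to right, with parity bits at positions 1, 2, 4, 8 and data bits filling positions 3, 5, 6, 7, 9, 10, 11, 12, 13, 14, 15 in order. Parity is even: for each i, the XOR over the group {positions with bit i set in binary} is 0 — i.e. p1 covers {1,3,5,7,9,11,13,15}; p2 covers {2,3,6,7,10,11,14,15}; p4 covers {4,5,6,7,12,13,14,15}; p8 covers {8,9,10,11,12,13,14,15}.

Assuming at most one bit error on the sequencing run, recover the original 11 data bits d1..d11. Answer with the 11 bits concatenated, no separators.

11100000010

s1 (pos 1,3,5,7,9,11,13,15): 0⊕1⊕1⊕0⊕0⊕0⊕0⊕0 = 0
s2 (pos 2,3,6,7,10,11,14,15): 1⊕1⊕1⊕0⊕0⊕0⊕1⊕0 = 0
s4 (pos 4,5,6,7,12,13,14,15): 1⊕1⊕1⊕0⊕0⊕0⊕1⊕0 = 0
s8 (pos 8,9,10,11,12,13,14,15): 1⊕0⊕0⊕0⊕0⊕0⊕1⊕0 = 0
Syndrome s8…s1 = 0000 → no error.
Read data bits from positions 3,5,6,7,9,10,11,12,13,14,15: 11100000010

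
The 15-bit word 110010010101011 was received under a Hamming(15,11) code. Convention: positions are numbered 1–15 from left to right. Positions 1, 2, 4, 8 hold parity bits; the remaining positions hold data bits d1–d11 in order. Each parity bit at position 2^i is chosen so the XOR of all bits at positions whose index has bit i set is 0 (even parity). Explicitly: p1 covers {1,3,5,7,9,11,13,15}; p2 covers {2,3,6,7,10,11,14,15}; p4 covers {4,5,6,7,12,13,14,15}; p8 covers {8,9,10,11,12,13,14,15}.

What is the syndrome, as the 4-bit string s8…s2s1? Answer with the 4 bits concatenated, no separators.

1001

s1 (pos 1,3,5,7,9,11,13,15): 1⊕0⊕1⊕0⊕0⊕0⊕0⊕1 = 1
s2 (pos 2,3,6,7,10,11,14,15): 1⊕0⊕0⊕0⊕1⊕0⊕1⊕1 = 0
s4 (pos 4,5,6,7,12,13,14,15): 0⊕1⊕0⊕0⊕1⊕0⊕1⊕1 = 0
s8 (pos 8,9,10,11,12,13,14,15): 1⊕0⊕1⊕0⊕1⊕0⊕1⊕1 = 1
Syndrome s8…s1 = 1001 → error at position 9.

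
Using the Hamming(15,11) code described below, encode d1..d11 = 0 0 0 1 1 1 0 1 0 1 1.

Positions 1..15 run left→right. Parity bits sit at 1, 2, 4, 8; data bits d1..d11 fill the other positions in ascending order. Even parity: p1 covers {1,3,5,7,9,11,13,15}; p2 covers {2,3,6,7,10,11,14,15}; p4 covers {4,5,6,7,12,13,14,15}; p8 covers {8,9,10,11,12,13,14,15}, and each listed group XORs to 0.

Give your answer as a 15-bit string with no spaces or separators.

100000111101011

Place data at non-parity positions: p1 p2 0 p4 0 0 1 p8 1 1 0 1 0 1 1
p1 (pos 1,3,5,7,9,11,13,15): XOR of data positions = 0⊕0⊕1⊕1⊕0⊕0⊕1 = 1
p2 (pos 2,3,6,7,10,11,14,15): XOR of data positions = 0⊕0⊕1⊕1⊕0⊕1⊕1 = 0
p4 (pos 4,5,6,7,12,13,14,15): XOR of data positions = 0⊕0⊕1⊕1⊕0⊕1⊕1 = 0
p8 (pos 8,9,10,11,12,13,14,15): XOR of data positions = 1⊕1⊕0⊕1⊕0⊕1⊕1 = 1
Codeword: 100000111101011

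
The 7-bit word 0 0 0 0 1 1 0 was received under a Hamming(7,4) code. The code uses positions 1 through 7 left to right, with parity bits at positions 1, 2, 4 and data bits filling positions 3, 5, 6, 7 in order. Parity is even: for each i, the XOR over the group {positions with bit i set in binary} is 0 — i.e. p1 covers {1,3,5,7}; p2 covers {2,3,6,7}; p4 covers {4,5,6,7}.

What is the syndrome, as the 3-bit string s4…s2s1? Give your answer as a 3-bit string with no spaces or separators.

s1 (pos 1,3,5,7): 0⊕0⊕1⊕0 = 1
s2 (pos 2,3,6,7): 0⊕0⊕1⊕0 = 1
s4 (pos 4,5,6,7): 0⊕1⊕1⊕0 = 0
Syndrome s4…s1 = 011 → error at position 3.

011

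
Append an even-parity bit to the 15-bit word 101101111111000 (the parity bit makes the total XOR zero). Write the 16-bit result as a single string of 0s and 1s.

1011011111110000

XOR of the 15 data bits: 1⊕0⊕1⊕1⊕0⊕1⊕1⊕1⊕1⊕1⊕1⊕1⊕0⊕0⊕0 = 0
Parity bit = 0 (so all 16 bits XOR to 0).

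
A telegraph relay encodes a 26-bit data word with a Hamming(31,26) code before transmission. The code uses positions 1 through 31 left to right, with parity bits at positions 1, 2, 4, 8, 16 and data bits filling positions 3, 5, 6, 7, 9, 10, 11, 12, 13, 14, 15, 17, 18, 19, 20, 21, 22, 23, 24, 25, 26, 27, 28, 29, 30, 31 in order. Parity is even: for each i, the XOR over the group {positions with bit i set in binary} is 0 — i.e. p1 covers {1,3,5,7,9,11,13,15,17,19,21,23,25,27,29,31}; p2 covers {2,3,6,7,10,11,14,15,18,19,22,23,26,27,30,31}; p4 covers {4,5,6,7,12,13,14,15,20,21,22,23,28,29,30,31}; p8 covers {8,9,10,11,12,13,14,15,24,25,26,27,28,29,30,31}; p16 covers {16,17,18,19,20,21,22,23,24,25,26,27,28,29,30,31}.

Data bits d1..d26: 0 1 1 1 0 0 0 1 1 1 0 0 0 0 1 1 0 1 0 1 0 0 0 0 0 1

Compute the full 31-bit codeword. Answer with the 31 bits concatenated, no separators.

Place data at non-parity positions: p1 p2 0 p4 1 1 1 p8 0 0 0 1 1 1 0 p16 0 0 0 1 1 0 1 0 1 0 0 0 0 0 1
p1 (pos 1,3,5,7,9,11,13,15,17,19,21,23,25,27,29,31): XOR of data positions = 0⊕1⊕1⊕0⊕0⊕1⊕0⊕0⊕0⊕1⊕1⊕1⊕0⊕0⊕1 = 1
p2 (pos 2,3,6,7,10,11,14,15,18,19,22,23,26,27,30,31): XOR of data positions = 0⊕1⊕1⊕0⊕0⊕1⊕0⊕0⊕0⊕0⊕1⊕0⊕0⊕0⊕1 = 1
p4 (pos 4,5,6,7,12,13,14,15,20,21,22,23,28,29,30,31): XOR of data positions = 1⊕1⊕1⊕1⊕1⊕1⊕0⊕1⊕1⊕0⊕1⊕0⊕0⊕0⊕1 = 0
p8 (pos 8,9,10,11,12,13,14,15,24,25,26,27,28,29,30,31): XOR of data positions = 0⊕0⊕0⊕1⊕1⊕1⊕0⊕0⊕1⊕0⊕0⊕0⊕0⊕0⊕1 = 1
p16 (pos 16,17,18,19,20,21,22,23,24,25,26,27,28,29,30,31): XOR of data positions = 0⊕0⊕0⊕1⊕1⊕0⊕1⊕0⊕1⊕0⊕0⊕0⊕0⊕0⊕1 = 1
Codeword: 1100111100011101000110101000001

1100111100011101000110101000001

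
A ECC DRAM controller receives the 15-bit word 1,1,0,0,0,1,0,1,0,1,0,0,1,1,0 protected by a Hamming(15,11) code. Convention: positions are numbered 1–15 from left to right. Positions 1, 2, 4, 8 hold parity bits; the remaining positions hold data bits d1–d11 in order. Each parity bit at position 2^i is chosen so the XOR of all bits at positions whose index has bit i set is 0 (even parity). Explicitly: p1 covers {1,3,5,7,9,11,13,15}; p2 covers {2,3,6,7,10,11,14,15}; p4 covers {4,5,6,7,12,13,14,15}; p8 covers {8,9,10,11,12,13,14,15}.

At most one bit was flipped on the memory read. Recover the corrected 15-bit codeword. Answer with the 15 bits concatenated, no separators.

110101010100110

s1 (pos 1,3,5,7,9,11,13,15): 1⊕0⊕0⊕0⊕0⊕0⊕1⊕0 = 0
s2 (pos 2,3,6,7,10,11,14,15): 1⊕0⊕1⊕0⊕1⊕0⊕1⊕0 = 0
s4 (pos 4,5,6,7,12,13,14,15): 0⊕0⊕1⊕0⊕0⊕1⊕1⊕0 = 1
s8 (pos 8,9,10,11,12,13,14,15): 1⊕0⊕1⊕0⊕0⊕1⊕1⊕0 = 0
Syndrome s8…s1 = 0100 → error at position 4.
Flip position 4: 110001010100110 → 110101010100110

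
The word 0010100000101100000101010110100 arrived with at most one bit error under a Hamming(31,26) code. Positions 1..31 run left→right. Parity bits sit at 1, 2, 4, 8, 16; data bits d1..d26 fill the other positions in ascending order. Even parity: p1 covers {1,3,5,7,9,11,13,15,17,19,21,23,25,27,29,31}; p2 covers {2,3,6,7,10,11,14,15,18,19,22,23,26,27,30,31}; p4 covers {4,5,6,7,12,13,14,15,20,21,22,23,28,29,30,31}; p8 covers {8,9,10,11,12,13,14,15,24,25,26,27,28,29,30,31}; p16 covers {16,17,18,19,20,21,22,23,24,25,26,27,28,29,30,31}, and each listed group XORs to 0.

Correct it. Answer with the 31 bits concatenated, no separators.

0010100100101100000101010110100

s1 (pos 1,3,5,7,9,11,13,15,17,19,21,23,25,27,29,31): 0⊕1⊕1⊕0⊕0⊕1⊕1⊕0⊕0⊕0⊕0⊕0⊕0⊕1⊕1⊕0 = 0
s2 (pos 2,3,6,7,10,11,14,15,18,19,22,23,26,27,30,31): 0⊕1⊕0⊕0⊕0⊕1⊕1⊕0⊕0⊕0⊕1⊕0⊕1⊕1⊕0⊕0 = 0
s4 (pos 4,5,6,7,12,13,14,15,20,21,22,23,28,29,30,31): 0⊕1⊕0⊕0⊕0⊕1⊕1⊕0⊕1⊕0⊕1⊕0⊕0⊕1⊕0⊕0 = 0
s8 (pos 8,9,10,11,12,13,14,15,24,25,26,27,28,29,30,31): 0⊕0⊕0⊕1⊕0⊕1⊕1⊕0⊕1⊕0⊕1⊕1⊕0⊕1⊕0⊕0 = 1
s16 (pos 16,17,18,19,20,21,22,23,24,25,26,27,28,29,30,31): 0⊕0⊕0⊕0⊕1⊕0⊕1⊕0⊕1⊕0⊕1⊕1⊕0⊕1⊕0⊕0 = 0
Syndrome s16…s1 = 01000 → error at position 8.
Flip position 8: 0010100000101100000101010110100 → 0010100100101100000101010110100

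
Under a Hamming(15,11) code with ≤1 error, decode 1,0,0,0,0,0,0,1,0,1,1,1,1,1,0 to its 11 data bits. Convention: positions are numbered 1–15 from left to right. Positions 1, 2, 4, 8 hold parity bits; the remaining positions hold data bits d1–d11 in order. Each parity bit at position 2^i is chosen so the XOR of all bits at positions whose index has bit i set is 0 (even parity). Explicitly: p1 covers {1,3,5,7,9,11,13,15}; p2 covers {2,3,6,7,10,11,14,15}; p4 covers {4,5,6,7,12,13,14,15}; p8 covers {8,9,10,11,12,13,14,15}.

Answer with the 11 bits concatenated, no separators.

s1 (pos 1,3,5,7,9,11,13,15): 1⊕0⊕0⊕0⊕0⊕1⊕1⊕0 = 1
s2 (pos 2,3,6,7,10,11,14,15): 0⊕0⊕0⊕0⊕1⊕1⊕1⊕0 = 1
s4 (pos 4,5,6,7,12,13,14,15): 0⊕0⊕0⊕0⊕1⊕1⊕1⊕0 = 1
s8 (pos 8,9,10,11,12,13,14,15): 1⊕0⊕1⊕1⊕1⊕1⊕1⊕0 = 0
Syndrome s8…s1 = 0111 → error at position 7.
Flip position 7: 100000010111110 → 100000110111110
Read data bits from positions 3,5,6,7,9,10,11,12,13,14,15: 00010111110

00010111110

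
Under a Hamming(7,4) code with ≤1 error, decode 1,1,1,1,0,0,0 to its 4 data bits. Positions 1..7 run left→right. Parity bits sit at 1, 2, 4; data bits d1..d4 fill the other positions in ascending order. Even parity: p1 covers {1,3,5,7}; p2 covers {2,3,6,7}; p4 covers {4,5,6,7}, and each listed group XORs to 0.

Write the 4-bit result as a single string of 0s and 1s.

s1 (pos 1,3,5,7): 1⊕1⊕0⊕0 = 0
s2 (pos 2,3,6,7): 1⊕1⊕0⊕0 = 0
s4 (pos 4,5,6,7): 1⊕0⊕0⊕0 = 1
Syndrome s4…s1 = 100 → error at position 4.
Flip position 4: 1111000 → 1110000
Read data bits from positions 3,5,6,7: 1000

1000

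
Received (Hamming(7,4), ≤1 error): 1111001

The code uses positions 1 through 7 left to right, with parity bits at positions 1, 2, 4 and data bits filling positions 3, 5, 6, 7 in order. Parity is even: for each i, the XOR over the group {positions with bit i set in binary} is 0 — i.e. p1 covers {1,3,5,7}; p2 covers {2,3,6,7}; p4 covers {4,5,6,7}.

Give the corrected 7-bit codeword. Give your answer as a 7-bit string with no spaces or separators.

s1 (pos 1,3,5,7): 1⊕1⊕0⊕1 = 1
s2 (pos 2,3,6,7): 1⊕1⊕0⊕1 = 1
s4 (pos 4,5,6,7): 1⊕0⊕0⊕1 = 0
Syndrome s4…s1 = 011 → error at position 3.
Flip position 3: 1111001 → 1101001

1101001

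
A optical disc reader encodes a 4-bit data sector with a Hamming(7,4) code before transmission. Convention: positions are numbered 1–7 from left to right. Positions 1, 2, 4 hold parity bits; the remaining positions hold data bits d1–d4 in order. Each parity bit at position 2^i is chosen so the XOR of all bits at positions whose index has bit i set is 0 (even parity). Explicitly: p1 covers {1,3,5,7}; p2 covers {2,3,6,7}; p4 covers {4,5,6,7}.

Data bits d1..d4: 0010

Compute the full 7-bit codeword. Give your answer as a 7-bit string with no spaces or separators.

0101010

Place data at non-parity positions: p1 p2 0 p4 0 1 0
p1 (pos 1,3,5,7): XOR of data positions = 0⊕0⊕0 = 0
p2 (pos 2,3,6,7): XOR of data positions = 0⊕1⊕0 = 1
p4 (pos 4,5,6,7): XOR of data positions = 0⊕1⊕0 = 1
Codeword: 0101010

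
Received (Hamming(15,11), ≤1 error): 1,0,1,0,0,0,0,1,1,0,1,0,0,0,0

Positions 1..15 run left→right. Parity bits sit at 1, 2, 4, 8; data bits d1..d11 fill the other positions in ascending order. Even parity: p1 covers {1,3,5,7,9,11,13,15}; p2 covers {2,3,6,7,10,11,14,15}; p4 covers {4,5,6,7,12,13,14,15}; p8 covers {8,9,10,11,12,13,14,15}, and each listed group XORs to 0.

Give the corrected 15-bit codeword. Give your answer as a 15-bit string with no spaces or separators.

s1 (pos 1,3,5,7,9,11,13,15): 1⊕1⊕0⊕0⊕1⊕1⊕0⊕0 = 0
s2 (pos 2,3,6,7,10,11,14,15): 0⊕1⊕0⊕0⊕0⊕1⊕0⊕0 = 0
s4 (pos 4,5,6,7,12,13,14,15): 0⊕0⊕0⊕0⊕0⊕0⊕0⊕0 = 0
s8 (pos 8,9,10,11,12,13,14,15): 1⊕1⊕0⊕1⊕0⊕0⊕0⊕0 = 1
Syndrome s8…s1 = 1000 → error at position 8.
Flip position 8: 101000011010000 → 101000001010000

101000001010000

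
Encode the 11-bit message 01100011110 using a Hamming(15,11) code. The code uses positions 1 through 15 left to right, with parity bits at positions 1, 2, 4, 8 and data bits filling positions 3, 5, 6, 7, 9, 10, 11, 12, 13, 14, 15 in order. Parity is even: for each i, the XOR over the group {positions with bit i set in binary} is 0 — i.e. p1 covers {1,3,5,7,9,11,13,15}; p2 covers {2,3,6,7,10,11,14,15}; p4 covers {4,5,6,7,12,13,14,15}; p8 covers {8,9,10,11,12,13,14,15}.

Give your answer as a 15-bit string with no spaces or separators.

110111000011110

Place data at non-parity positions: p1 p2 0 p4 1 1 0 p8 0 0 1 1 1 1 0
p1 (pos 1,3,5,7,9,11,13,15): XOR of data positions = 0⊕1⊕0⊕0⊕1⊕1⊕0 = 1
p2 (pos 2,3,6,7,10,11,14,15): XOR of data positions = 0⊕1⊕0⊕0⊕1⊕1⊕0 = 1
p4 (pos 4,5,6,7,12,13,14,15): XOR of data positions = 1⊕1⊕0⊕1⊕1⊕1⊕0 = 1
p8 (pos 8,9,10,11,12,13,14,15): XOR of data positions = 0⊕0⊕1⊕1⊕1⊕1⊕0 = 0
Codeword: 110111000011110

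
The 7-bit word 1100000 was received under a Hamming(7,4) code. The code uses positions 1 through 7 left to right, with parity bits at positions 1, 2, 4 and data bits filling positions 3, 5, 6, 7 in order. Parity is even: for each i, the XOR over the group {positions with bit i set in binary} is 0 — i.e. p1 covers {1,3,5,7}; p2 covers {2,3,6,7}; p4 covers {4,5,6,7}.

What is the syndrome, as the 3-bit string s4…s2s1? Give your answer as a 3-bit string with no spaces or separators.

011

s1 (pos 1,3,5,7): 1⊕0⊕0⊕0 = 1
s2 (pos 2,3,6,7): 1⊕0⊕0⊕0 = 1
s4 (pos 4,5,6,7): 0⊕0⊕0⊕0 = 0
Syndrome s4…s1 = 011 → error at position 3.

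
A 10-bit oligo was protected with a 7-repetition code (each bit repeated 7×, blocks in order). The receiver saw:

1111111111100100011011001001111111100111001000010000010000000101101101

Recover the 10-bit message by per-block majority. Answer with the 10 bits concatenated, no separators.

Block 1 (1111111): 7 ones → 1
Block 2 (1111001): 5 ones → 1
Block 3 (0001101): 3 ones → 0
Block 4 (1001001): 3 ones → 0
Block 5 (1111111): 7 ones → 1
Block 6 (0011100): 3 ones → 0
Block 7 (1000010): 2 ones → 0
Block 8 (0000100): 1 one → 0
Block 9 (0000010): 1 one → 0
Block 10 (1101101): 5 ones → 1

1100100001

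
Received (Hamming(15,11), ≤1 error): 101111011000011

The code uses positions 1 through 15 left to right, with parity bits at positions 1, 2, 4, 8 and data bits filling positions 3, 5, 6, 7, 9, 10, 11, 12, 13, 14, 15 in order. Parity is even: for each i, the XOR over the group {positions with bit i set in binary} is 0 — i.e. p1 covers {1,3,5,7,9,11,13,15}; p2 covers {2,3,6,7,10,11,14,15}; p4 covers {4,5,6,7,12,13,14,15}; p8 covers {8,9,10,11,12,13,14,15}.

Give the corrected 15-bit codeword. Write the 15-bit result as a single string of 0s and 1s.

101101011000011

s1 (pos 1,3,5,7,9,11,13,15): 1⊕1⊕1⊕0⊕1⊕0⊕0⊕1 = 1
s2 (pos 2,3,6,7,10,11,14,15): 0⊕1⊕1⊕0⊕0⊕0⊕1⊕1 = 0
s4 (pos 4,5,6,7,12,13,14,15): 1⊕1⊕1⊕0⊕0⊕0⊕1⊕1 = 1
s8 (pos 8,9,10,11,12,13,14,15): 1⊕1⊕0⊕0⊕0⊕0⊕1⊕1 = 0
Syndrome s8…s1 = 0101 → error at position 5.
Flip position 5: 101111011000011 → 101101011000011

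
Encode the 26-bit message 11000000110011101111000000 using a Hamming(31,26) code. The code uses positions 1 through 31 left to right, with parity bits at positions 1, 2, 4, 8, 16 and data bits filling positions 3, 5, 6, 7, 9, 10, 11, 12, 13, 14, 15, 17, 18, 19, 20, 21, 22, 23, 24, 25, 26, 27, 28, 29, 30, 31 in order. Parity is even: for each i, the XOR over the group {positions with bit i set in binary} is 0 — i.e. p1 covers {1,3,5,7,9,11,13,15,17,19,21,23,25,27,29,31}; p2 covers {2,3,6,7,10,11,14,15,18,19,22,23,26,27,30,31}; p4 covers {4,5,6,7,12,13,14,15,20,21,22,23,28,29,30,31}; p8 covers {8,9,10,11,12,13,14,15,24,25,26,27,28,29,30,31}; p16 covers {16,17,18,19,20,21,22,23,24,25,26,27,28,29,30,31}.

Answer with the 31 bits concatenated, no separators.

Place data at non-parity positions: p1 p2 1 p4 1 0 0 p8 0 0 0 0 1 1 0 p16 0 1 1 1 0 1 1 1 1 0 0 0 0 0 0
p1 (pos 1,3,5,7,9,11,13,15,17,19,21,23,25,27,29,31): XOR of data positions = 1⊕1⊕0⊕0⊕0⊕1⊕0⊕0⊕1⊕0⊕1⊕1⊕0⊕0⊕0 = 0
p2 (pos 2,3,6,7,10,11,14,15,18,19,22,23,26,27,30,31): XOR of data positions = 1⊕0⊕0⊕0⊕0⊕1⊕0⊕1⊕1⊕1⊕1⊕0⊕0⊕0⊕0 = 0
p4 (pos 4,5,6,7,12,13,14,15,20,21,22,23,28,29,30,31): XOR of data positions = 1⊕0⊕0⊕0⊕1⊕1⊕0⊕1⊕0⊕1⊕1⊕0⊕0⊕0⊕0 = 0
p8 (pos 8,9,10,11,12,13,14,15,24,25,26,27,28,29,30,31): XOR of data positions = 0⊕0⊕0⊕0⊕1⊕1⊕0⊕1⊕1⊕0⊕0⊕0⊕0⊕0⊕0 = 0
p16 (pos 16,17,18,19,20,21,22,23,24,25,26,27,28,29,30,31): XOR of data positions = 0⊕1⊕1⊕1⊕0⊕1⊕1⊕1⊕1⊕0⊕0⊕0⊕0⊕0⊕0 = 1
Codeword: 0010100000001101011101111000000

0010100000001101011101111000000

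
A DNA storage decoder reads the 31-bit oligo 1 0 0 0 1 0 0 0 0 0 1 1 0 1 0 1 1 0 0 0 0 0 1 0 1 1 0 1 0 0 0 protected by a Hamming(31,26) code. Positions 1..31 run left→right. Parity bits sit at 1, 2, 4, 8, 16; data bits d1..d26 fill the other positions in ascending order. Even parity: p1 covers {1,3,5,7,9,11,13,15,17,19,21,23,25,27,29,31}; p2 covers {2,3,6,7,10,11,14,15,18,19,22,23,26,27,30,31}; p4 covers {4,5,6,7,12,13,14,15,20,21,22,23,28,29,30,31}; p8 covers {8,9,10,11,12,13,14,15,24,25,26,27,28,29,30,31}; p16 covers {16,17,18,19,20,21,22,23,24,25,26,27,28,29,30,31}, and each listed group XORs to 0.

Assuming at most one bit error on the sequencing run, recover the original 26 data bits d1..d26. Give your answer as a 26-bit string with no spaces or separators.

s1 (pos 1,3,5,7,9,11,13,15,17,19,21,23,25,27,29,31): 1⊕0⊕1⊕0⊕0⊕1⊕0⊕0⊕1⊕0⊕0⊕1⊕1⊕0⊕0⊕0 = 0
s2 (pos 2,3,6,7,10,11,14,15,18,19,22,23,26,27,30,31): 0⊕0⊕0⊕0⊕0⊕1⊕1⊕0⊕0⊕0⊕0⊕1⊕1⊕0⊕0⊕0 = 0
s4 (pos 4,5,6,7,12,13,14,15,20,21,22,23,28,29,30,31): 0⊕1⊕0⊕0⊕1⊕0⊕1⊕0⊕0⊕0⊕0⊕1⊕1⊕0⊕0⊕0 = 1
s8 (pos 8,9,10,11,12,13,14,15,24,25,26,27,28,29,30,31): 0⊕0⊕0⊕1⊕1⊕0⊕1⊕0⊕0⊕1⊕1⊕0⊕1⊕0⊕0⊕0 = 0
s16 (pos 16,17,18,19,20,21,22,23,24,25,26,27,28,29,30,31): 1⊕1⊕0⊕0⊕0⊕0⊕0⊕1⊕0⊕1⊕1⊕0⊕1⊕0⊕0⊕0 = 0
Syndrome s16…s1 = 00100 → error at position 4.
Flip position 4: 1000100000110101100000101101000 → 1001100000110101100000101101000
Read data bits from positions 3,5,6,7,9,10,11,12,13,14,15,17,18,19,20,21,22,23,24,25,26,27,28,29,30,31: 01000011010100000101101000

01000011010100000101101000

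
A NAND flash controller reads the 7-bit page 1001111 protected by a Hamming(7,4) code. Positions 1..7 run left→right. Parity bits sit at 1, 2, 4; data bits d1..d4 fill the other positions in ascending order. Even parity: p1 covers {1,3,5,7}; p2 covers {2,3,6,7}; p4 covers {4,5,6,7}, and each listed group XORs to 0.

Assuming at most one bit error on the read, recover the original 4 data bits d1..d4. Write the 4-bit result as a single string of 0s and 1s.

0111

s1 (pos 1,3,5,7): 1⊕0⊕1⊕1 = 1
s2 (pos 2,3,6,7): 0⊕0⊕1⊕1 = 0
s4 (pos 4,5,6,7): 1⊕1⊕1⊕1 = 0
Syndrome s4…s1 = 001 → error at position 1.
Flip position 1: 1001111 → 0001111
Read data bits from positions 3,5,6,7: 0111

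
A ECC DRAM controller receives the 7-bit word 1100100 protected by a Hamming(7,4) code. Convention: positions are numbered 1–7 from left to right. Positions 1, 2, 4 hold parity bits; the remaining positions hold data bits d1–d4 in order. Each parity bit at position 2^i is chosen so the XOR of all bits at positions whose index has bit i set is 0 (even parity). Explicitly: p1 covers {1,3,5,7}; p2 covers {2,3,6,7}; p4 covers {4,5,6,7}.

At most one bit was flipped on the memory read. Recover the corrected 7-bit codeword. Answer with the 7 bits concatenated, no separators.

1100110

s1 (pos 1,3,5,7): 1⊕0⊕1⊕0 = 0
s2 (pos 2,3,6,7): 1⊕0⊕0⊕0 = 1
s4 (pos 4,5,6,7): 0⊕1⊕0⊕0 = 1
Syndrome s4…s1 = 110 → error at position 6.
Flip position 6: 1100100 → 1100110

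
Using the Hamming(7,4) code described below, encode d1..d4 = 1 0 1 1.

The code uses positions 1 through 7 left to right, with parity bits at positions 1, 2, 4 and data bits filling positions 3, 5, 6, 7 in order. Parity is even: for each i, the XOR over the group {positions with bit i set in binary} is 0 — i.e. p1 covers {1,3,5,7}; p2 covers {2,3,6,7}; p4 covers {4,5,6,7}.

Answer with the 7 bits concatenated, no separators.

Place data at non-parity positions: p1 p2 1 p4 0 1 1
p1 (pos 1,3,5,7): XOR of data positions = 1⊕0⊕1 = 0
p2 (pos 2,3,6,7): XOR of data positions = 1⊕1⊕1 = 1
p4 (pos 4,5,6,7): XOR of data positions = 0⊕1⊕1 = 0
Codeword: 0110011

0110011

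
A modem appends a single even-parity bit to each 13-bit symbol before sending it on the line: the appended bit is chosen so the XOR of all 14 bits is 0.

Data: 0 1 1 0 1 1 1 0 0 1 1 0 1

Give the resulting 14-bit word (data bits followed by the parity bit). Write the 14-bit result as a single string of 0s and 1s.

XOR of the 13 data bits: 0⊕1⊕1⊕0⊕1⊕1⊕1⊕0⊕0⊕1⊕1⊕0⊕1 = 0
Parity bit = 0 (so all 14 bits XOR to 0).

01101110011010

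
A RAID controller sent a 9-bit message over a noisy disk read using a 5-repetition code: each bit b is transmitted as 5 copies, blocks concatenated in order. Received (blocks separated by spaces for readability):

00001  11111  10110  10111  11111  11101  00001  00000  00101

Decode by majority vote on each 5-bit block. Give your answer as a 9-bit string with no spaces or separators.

Block 1 (00001): 1 one → 0
Block 2 (11111): 5 ones → 1
Block 3 (10110): 3 ones → 1
Block 4 (10111): 4 ones → 1
Block 5 (11111): 5 ones → 1
Block 6 (11101): 4 ones → 1
Block 7 (00001): 1 one → 0
Block 8 (00000): 0 ones → 0
Block 9 (00101): 2 ones → 0

011111000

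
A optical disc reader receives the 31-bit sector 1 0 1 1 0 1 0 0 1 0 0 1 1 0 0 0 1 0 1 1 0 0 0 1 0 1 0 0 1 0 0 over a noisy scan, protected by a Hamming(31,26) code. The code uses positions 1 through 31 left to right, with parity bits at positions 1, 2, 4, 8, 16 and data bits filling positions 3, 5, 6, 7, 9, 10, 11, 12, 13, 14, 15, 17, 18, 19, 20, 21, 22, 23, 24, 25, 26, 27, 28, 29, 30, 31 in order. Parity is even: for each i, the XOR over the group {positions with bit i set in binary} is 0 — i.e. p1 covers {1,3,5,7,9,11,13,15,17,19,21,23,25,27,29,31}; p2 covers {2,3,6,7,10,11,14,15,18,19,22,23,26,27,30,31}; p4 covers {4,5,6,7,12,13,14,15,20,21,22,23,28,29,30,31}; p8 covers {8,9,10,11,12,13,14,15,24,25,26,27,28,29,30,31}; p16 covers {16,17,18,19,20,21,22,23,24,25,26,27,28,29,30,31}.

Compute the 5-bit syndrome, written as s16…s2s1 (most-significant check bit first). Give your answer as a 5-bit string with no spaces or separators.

s1 (pos 1,3,5,7,9,11,13,15,17,19,21,23,25,27,29,31): 1⊕1⊕0⊕0⊕1⊕0⊕1⊕0⊕1⊕1⊕0⊕0⊕0⊕0⊕1⊕0 = 1
s2 (pos 2,3,6,7,10,11,14,15,18,19,22,23,26,27,30,31): 0⊕1⊕1⊕0⊕0⊕0⊕0⊕0⊕0⊕1⊕0⊕0⊕1⊕0⊕0⊕0 = 0
s4 (pos 4,5,6,7,12,13,14,15,20,21,22,23,28,29,30,31): 1⊕0⊕1⊕0⊕1⊕1⊕0⊕0⊕1⊕0⊕0⊕0⊕0⊕1⊕0⊕0 = 0
s8 (pos 8,9,10,11,12,13,14,15,24,25,26,27,28,29,30,31): 0⊕1⊕0⊕0⊕1⊕1⊕0⊕0⊕1⊕0⊕1⊕0⊕0⊕1⊕0⊕0 = 0
s16 (pos 16,17,18,19,20,21,22,23,24,25,26,27,28,29,30,31): 0⊕1⊕0⊕1⊕1⊕0⊕0⊕0⊕1⊕0⊕1⊕0⊕0⊕1⊕0⊕0 = 0
Syndrome s16…s1 = 00001 → error at position 1.

00001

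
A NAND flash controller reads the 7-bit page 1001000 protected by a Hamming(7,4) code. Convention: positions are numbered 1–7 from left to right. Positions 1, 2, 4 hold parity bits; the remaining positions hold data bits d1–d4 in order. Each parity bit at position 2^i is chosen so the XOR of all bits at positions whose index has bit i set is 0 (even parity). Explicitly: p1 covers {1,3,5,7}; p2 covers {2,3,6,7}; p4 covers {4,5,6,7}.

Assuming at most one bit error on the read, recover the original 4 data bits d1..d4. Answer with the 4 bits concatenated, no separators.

0100

s1 (pos 1,3,5,7): 1⊕0⊕0⊕0 = 1
s2 (pos 2,3,6,7): 0⊕0⊕0⊕0 = 0
s4 (pos 4,5,6,7): 1⊕0⊕0⊕0 = 1
Syndrome s4…s1 = 101 → error at position 5.
Flip position 5: 1001000 → 1001100
Read data bits from positions 3,5,6,7: 0100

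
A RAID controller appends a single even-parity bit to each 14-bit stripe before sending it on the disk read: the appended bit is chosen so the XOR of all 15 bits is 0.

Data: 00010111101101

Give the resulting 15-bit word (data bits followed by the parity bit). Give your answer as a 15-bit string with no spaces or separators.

000101111011010

XOR of the 14 data bits: 0⊕0⊕0⊕1⊕0⊕1⊕1⊕1⊕1⊕0⊕1⊕1⊕0⊕1 = 0
Parity bit = 0 (so all 15 bits XOR to 0).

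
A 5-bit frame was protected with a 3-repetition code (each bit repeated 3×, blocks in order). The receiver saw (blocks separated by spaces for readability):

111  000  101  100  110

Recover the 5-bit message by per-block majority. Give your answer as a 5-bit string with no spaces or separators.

Block 1 (111): 3 ones → 1
Block 2 (000): 0 ones → 0
Block 3 (101): 2 ones → 1
Block 4 (100): 1 one → 0
Block 5 (110): 2 ones → 1

10101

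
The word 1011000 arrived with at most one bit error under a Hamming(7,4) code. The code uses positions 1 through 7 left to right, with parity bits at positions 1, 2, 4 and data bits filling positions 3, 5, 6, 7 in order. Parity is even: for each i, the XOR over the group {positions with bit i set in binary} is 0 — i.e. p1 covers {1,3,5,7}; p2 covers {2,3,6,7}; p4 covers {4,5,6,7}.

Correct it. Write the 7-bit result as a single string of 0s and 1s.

s1 (pos 1,3,5,7): 1⊕1⊕0⊕0 = 0
s2 (pos 2,3,6,7): 0⊕1⊕0⊕0 = 1
s4 (pos 4,5,6,7): 1⊕0⊕0⊕0 = 1
Syndrome s4…s1 = 110 → error at position 6.
Flip position 6: 1011000 → 1011010

1011010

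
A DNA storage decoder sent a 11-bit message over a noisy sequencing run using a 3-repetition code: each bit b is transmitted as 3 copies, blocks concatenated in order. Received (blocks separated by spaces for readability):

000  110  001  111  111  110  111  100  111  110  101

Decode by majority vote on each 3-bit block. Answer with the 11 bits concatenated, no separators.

01011110111

Block 1 (000): 0 ones → 0
Block 2 (110): 2 ones → 1
Block 3 (001): 1 one → 0
Block 4 (111): 3 ones → 1
Block 5 (111): 3 ones → 1
Block 6 (110): 2 ones → 1
Block 7 (111): 3 ones → 1
Block 8 (100): 1 one → 0
Block 9 (111): 3 ones → 1
Block 10 (110): 2 ones → 1
Block 11 (101): 2 ones → 1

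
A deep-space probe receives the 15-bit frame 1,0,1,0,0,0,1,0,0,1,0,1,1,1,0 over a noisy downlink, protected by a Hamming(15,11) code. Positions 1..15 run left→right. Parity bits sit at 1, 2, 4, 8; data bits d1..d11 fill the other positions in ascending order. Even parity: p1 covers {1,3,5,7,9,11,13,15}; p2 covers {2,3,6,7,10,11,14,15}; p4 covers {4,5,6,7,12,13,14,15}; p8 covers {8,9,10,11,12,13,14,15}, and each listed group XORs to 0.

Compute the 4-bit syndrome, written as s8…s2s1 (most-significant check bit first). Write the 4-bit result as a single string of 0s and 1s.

s1 (pos 1,3,5,7,9,11,13,15): 1⊕1⊕0⊕1⊕0⊕0⊕1⊕0 = 0
s2 (pos 2,3,6,7,10,11,14,15): 0⊕1⊕0⊕1⊕1⊕0⊕1⊕0 = 0
s4 (pos 4,5,6,7,12,13,14,15): 0⊕0⊕0⊕1⊕1⊕1⊕1⊕0 = 0
s8 (pos 8,9,10,11,12,13,14,15): 0⊕0⊕1⊕0⊕1⊕1⊕1⊕0 = 0
Syndrome s8…s1 = 0000 → no error.

0000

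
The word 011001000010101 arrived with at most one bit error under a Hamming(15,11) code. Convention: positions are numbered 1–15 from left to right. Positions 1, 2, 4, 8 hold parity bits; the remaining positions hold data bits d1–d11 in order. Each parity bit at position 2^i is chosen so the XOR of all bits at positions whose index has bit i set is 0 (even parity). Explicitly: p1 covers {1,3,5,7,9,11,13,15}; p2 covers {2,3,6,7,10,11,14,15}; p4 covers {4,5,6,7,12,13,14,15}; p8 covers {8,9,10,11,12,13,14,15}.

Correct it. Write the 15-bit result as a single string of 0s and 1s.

s1 (pos 1,3,5,7,9,11,13,15): 0⊕1⊕0⊕0⊕0⊕1⊕1⊕1 = 0
s2 (pos 2,3,6,7,10,11,14,15): 1⊕1⊕1⊕0⊕0⊕1⊕0⊕1 = 1
s4 (pos 4,5,6,7,12,13,14,15): 0⊕0⊕1⊕0⊕0⊕1⊕0⊕1 = 1
s8 (pos 8,9,10,11,12,13,14,15): 0⊕0⊕0⊕1⊕0⊕1⊕0⊕1 = 1
Syndrome s8…s1 = 1110 → error at position 14.
Flip position 14: 011001000010101 → 011001000010111

011001000010111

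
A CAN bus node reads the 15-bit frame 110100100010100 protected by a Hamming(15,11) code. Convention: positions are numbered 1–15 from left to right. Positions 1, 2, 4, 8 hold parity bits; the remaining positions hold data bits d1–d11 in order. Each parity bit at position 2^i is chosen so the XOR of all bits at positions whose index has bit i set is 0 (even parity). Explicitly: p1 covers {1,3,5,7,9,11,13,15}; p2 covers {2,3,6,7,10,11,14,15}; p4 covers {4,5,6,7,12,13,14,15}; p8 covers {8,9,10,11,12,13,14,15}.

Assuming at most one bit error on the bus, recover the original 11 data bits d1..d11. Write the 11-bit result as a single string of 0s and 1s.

s1 (pos 1,3,5,7,9,11,13,15): 1⊕0⊕0⊕1⊕0⊕1⊕1⊕0 = 0
s2 (pos 2,3,6,7,10,11,14,15): 1⊕0⊕0⊕1⊕0⊕1⊕0⊕0 = 1
s4 (pos 4,5,6,7,12,13,14,15): 1⊕0⊕0⊕1⊕0⊕1⊕0⊕0 = 1
s8 (pos 8,9,10,11,12,13,14,15): 0⊕0⊕0⊕1⊕0⊕1⊕0⊕0 = 0
Syndrome s8…s1 = 0110 → error at position 6.
Flip position 6: 110100100010100 → 110101100010100
Read data bits from positions 3,5,6,7,9,10,11,12,13,14,15: 00110010100

00110010100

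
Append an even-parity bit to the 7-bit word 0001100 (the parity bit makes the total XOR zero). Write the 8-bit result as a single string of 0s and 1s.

00011000

XOR of the 7 data bits: 0⊕0⊕0⊕1⊕1⊕0⊕0 = 0
Parity bit = 0 (so all 8 bits XOR to 0).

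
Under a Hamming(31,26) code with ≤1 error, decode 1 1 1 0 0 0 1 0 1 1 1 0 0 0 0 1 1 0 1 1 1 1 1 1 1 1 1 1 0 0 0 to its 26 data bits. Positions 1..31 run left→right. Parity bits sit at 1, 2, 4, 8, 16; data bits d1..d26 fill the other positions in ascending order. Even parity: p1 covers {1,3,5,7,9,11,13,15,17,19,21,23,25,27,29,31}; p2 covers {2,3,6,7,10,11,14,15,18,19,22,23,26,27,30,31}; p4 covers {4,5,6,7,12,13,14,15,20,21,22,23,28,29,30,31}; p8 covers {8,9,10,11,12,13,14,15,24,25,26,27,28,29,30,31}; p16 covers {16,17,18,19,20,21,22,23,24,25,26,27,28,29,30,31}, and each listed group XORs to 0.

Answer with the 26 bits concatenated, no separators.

10011110000101111111111000

s1 (pos 1,3,5,7,9,11,13,15,17,19,21,23,25,27,29,31): 1⊕1⊕0⊕1⊕1⊕1⊕0⊕0⊕1⊕1⊕1⊕1⊕1⊕1⊕0⊕0 = 1
s2 (pos 2,3,6,7,10,11,14,15,18,19,22,23,26,27,30,31): 1⊕1⊕0⊕1⊕1⊕1⊕0⊕0⊕0⊕1⊕1⊕1⊕1⊕1⊕0⊕0 = 0
s4 (pos 4,5,6,7,12,13,14,15,20,21,22,23,28,29,30,31): 0⊕0⊕0⊕1⊕0⊕0⊕0⊕0⊕1⊕1⊕1⊕1⊕1⊕0⊕0⊕0 = 0
s8 (pos 8,9,10,11,12,13,14,15,24,25,26,27,28,29,30,31): 0⊕1⊕1⊕1⊕0⊕0⊕0⊕0⊕1⊕1⊕1⊕1⊕1⊕0⊕0⊕0 = 0
s16 (pos 16,17,18,19,20,21,22,23,24,25,26,27,28,29,30,31): 1⊕1⊕0⊕1⊕1⊕1⊕1⊕1⊕1⊕1⊕1⊕1⊕1⊕0⊕0⊕0 = 0
Syndrome s16…s1 = 00001 → error at position 1.
Flip position 1: 1110001011100001101111111111000 → 0110001011100001101111111111000
Read data bits from positions 3,5,6,7,9,10,11,12,13,14,15,17,18,19,20,21,22,23,24,25,26,27,28,29,30,31: 10011110000101111111111000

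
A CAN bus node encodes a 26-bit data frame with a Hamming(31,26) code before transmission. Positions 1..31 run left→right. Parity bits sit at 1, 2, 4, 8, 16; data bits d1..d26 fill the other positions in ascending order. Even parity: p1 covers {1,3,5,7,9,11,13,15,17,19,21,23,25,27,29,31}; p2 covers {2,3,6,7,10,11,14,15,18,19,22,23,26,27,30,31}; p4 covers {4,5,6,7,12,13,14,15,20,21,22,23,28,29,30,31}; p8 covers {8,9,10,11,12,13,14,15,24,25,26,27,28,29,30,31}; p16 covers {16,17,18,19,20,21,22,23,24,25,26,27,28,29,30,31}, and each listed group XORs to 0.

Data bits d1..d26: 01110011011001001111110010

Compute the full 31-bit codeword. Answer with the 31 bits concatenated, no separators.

Place data at non-parity positions: p1 p2 0 p4 1 1 1 p8 0 0 1 1 0 1 1 p16 0 0 1 0 0 1 1 1 1 1 1 0 0 1 0
p1 (pos 1,3,5,7,9,11,13,15,17,19,21,23,25,27,29,31): XOR of data positions = 0⊕1⊕1⊕0⊕1⊕0⊕1⊕0⊕1⊕0⊕1⊕1⊕1⊕0⊕0 = 0
p2 (pos 2,3,6,7,10,11,14,15,18,19,22,23,26,27,30,31): XOR of data positions = 0⊕1⊕1⊕0⊕1⊕1⊕1⊕0⊕1⊕1⊕1⊕1⊕1⊕1⊕0 = 1
p4 (pos 4,5,6,7,12,13,14,15,20,21,22,23,28,29,30,31): XOR of data positions = 1⊕1⊕1⊕1⊕0⊕1⊕1⊕0⊕0⊕1⊕1⊕0⊕0⊕1⊕0 = 1
p8 (pos 8,9,10,11,12,13,14,15,24,25,26,27,28,29,30,31): XOR of data positions = 0⊕0⊕1⊕1⊕0⊕1⊕1⊕1⊕1⊕1⊕1⊕0⊕0⊕1⊕0 = 1
p16 (pos 16,17,18,19,20,21,22,23,24,25,26,27,28,29,30,31): XOR of data positions = 0⊕0⊕1⊕0⊕0⊕1⊕1⊕1⊕1⊕1⊕1⊕0⊕0⊕1⊕0 = 0
Codeword: 0101111100110110001001111110010

0101111100110110001001111110010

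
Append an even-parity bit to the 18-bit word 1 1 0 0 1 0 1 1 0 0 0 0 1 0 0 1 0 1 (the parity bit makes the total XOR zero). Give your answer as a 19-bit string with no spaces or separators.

1100101100001001010

XOR of the 18 data bits: 1⊕1⊕0⊕0⊕1⊕0⊕1⊕1⊕0⊕0⊕0⊕0⊕1⊕0⊕0⊕1⊕0⊕1 = 0
Parity bit = 0 (so all 19 bits XOR to 0).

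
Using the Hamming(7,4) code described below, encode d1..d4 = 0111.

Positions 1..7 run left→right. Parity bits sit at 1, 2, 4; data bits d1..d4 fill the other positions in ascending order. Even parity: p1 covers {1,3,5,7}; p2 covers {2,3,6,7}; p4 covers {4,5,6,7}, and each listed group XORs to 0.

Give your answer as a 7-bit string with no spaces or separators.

0001111

Place data at non-parity positions: p1 p2 0 p4 1 1 1
p1 (pos 1,3,5,7): XOR of data positions = 0⊕1⊕1 = 0
p2 (pos 2,3,6,7): XOR of data positions = 0⊕1⊕1 = 0
p4 (pos 4,5,6,7): XOR of data positions = 1⊕1⊕1 = 1
Codeword: 0001111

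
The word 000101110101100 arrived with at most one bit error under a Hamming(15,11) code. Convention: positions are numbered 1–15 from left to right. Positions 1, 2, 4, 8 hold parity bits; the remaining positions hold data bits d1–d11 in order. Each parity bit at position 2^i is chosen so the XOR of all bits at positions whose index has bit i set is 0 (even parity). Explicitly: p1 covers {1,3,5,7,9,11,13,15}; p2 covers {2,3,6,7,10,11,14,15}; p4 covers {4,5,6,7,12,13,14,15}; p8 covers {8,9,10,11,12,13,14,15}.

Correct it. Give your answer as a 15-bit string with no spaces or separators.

000100110101100

s1 (pos 1,3,5,7,9,11,13,15): 0⊕0⊕0⊕1⊕0⊕0⊕1⊕0 = 0
s2 (pos 2,3,6,7,10,11,14,15): 0⊕0⊕1⊕1⊕1⊕0⊕0⊕0 = 1
s4 (pos 4,5,6,7,12,13,14,15): 1⊕0⊕1⊕1⊕1⊕1⊕0⊕0 = 1
s8 (pos 8,9,10,11,12,13,14,15): 1⊕0⊕1⊕0⊕1⊕1⊕0⊕0 = 0
Syndrome s8…s1 = 0110 → error at position 6.
Flip position 6: 000101110101100 → 000100110101100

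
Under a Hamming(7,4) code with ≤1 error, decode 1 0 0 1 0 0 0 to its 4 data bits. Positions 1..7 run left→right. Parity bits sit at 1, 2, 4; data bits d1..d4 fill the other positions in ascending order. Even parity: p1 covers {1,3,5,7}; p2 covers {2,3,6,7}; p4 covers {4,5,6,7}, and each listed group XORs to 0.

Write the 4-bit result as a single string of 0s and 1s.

s1 (pos 1,3,5,7): 1⊕0⊕0⊕0 = 1
s2 (pos 2,3,6,7): 0⊕0⊕0⊕0 = 0
s4 (pos 4,5,6,7): 1⊕0⊕0⊕0 = 1
Syndrome s4…s1 = 101 → error at position 5.
Flip position 5: 1001000 → 1001100
Read data bits from positions 3,5,6,7: 0100

0100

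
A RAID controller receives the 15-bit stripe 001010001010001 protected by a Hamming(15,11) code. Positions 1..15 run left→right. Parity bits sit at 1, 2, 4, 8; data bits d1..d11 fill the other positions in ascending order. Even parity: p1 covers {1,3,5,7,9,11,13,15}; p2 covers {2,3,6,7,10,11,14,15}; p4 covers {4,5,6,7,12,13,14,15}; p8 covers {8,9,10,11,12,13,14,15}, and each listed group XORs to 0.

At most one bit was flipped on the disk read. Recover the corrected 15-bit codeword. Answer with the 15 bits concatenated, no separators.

001010001000001

s1 (pos 1,3,5,7,9,11,13,15): 0⊕1⊕1⊕0⊕1⊕1⊕0⊕1 = 1
s2 (pos 2,3,6,7,10,11,14,15): 0⊕1⊕0⊕0⊕0⊕1⊕0⊕1 = 1
s4 (pos 4,5,6,7,12,13,14,15): 0⊕1⊕0⊕0⊕0⊕0⊕0⊕1 = 0
s8 (pos 8,9,10,11,12,13,14,15): 0⊕1⊕0⊕1⊕0⊕0⊕0⊕1 = 1
Syndrome s8…s1 = 1011 → error at position 11.
Flip position 11: 001010001010001 → 001010001000001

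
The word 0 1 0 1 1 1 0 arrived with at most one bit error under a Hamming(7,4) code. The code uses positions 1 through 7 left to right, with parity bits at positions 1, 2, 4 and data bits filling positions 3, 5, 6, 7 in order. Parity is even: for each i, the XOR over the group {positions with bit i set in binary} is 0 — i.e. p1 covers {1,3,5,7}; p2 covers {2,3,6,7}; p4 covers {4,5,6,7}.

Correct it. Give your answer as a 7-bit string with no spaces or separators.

s1 (pos 1,3,5,7): 0⊕0⊕1⊕0 = 1
s2 (pos 2,3,6,7): 1⊕0⊕1⊕0 = 0
s4 (pos 4,5,6,7): 1⊕1⊕1⊕0 = 1
Syndrome s4…s1 = 101 → error at position 5.
Flip position 5: 0101110 → 0101010

0101010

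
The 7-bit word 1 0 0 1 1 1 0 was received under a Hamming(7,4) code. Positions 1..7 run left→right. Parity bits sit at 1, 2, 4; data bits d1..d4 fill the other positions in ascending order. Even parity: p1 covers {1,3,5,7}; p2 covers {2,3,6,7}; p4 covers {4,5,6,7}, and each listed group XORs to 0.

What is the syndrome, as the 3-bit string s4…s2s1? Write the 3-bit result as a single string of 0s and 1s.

110

s1 (pos 1,3,5,7): 1⊕0⊕1⊕0 = 0
s2 (pos 2,3,6,7): 0⊕0⊕1⊕0 = 1
s4 (pos 4,5,6,7): 1⊕1⊕1⊕0 = 1
Syndrome s4…s1 = 110 → error at position 6.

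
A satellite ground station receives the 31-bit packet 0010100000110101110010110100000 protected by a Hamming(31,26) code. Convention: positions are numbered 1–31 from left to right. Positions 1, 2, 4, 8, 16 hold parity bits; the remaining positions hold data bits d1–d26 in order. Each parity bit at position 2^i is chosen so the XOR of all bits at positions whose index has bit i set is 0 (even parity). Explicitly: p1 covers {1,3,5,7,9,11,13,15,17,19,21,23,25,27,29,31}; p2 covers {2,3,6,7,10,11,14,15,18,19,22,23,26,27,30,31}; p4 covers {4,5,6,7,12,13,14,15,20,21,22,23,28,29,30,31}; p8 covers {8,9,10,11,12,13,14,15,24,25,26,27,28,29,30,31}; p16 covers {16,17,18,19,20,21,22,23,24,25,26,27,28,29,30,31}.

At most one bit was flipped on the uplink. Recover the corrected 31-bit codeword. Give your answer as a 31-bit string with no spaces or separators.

s1 (pos 1,3,5,7,9,11,13,15,17,19,21,23,25,27,29,31): 0⊕1⊕1⊕0⊕0⊕1⊕0⊕0⊕1⊕0⊕1⊕1⊕0⊕0⊕0⊕0 = 0
s2 (pos 2,3,6,7,10,11,14,15,18,19,22,23,26,27,30,31): 0⊕1⊕0⊕0⊕0⊕1⊕1⊕0⊕1⊕0⊕0⊕1⊕1⊕0⊕0⊕0 = 0
s4 (pos 4,5,6,7,12,13,14,15,20,21,22,23,28,29,30,31): 0⊕1⊕0⊕0⊕1⊕0⊕1⊕0⊕0⊕1⊕0⊕1⊕0⊕0⊕0⊕0 = 1
s8 (pos 8,9,10,11,12,13,14,15,24,25,26,27,28,29,30,31): 0⊕0⊕0⊕1⊕1⊕0⊕1⊕0⊕1⊕0⊕1⊕0⊕0⊕0⊕0⊕0 = 1
s16 (pos 16,17,18,19,20,21,22,23,24,25,26,27,28,29,30,31): 1⊕1⊕1⊕0⊕0⊕1⊕0⊕1⊕1⊕0⊕1⊕0⊕0⊕0⊕0⊕0 = 1
Syndrome s16…s1 = 11100 → error at position 28.
Flip position 28: 0010100000110101110010110100000 → 0010100000110101110010110101000

0010100000110101110010110101000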